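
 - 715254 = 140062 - 855316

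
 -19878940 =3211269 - 23090209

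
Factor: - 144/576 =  - 1/4 = - 2^(-2)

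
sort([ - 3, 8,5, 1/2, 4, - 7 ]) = [-7, - 3, 1/2, 4,  5, 8]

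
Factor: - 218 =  - 2^1*109^1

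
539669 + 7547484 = 8087153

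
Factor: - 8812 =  -2^2*2203^1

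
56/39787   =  56/39787 = 0.00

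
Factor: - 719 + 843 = 124 = 2^2*31^1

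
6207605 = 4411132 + 1796473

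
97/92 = 1 + 5/92  =  1.05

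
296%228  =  68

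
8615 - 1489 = 7126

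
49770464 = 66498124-16727660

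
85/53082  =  85/53082 = 0.00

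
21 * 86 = 1806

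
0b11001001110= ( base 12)b26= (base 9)2183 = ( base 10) 1614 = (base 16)64E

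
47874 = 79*606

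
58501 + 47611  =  106112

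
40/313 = 40/313 =0.13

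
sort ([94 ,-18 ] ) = [-18,  94]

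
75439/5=75439/5 = 15087.80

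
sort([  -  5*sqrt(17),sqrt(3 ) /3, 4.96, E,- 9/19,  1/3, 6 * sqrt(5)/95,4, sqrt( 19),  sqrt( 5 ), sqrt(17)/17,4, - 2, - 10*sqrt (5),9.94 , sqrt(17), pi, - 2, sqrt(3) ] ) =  [ - 10*sqrt( 5), - 5*sqrt(17), - 2, - 2, - 9/19,6*sqrt( 5)/95 , sqrt( 17)/17,1/3,sqrt( 3)/3,sqrt (3 ),sqrt( 5 ), E, pi,4,4, sqrt( 17 ),sqrt(19 ),4.96,  9.94]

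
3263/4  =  3263/4=815.75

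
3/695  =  3/695 = 0.00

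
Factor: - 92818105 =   -  5^1*53^1 *350257^1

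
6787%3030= 727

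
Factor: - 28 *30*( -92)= 77280  =  2^5* 3^1*5^1*7^1*23^1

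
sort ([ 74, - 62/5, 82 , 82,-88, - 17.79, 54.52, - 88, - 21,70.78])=[ - 88, - 88, - 21 , - 17.79, - 62/5,54.52, 70.78,  74, 82,82]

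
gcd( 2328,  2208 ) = 24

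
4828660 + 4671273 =9499933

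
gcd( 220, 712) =4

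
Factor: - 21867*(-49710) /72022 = 3^2*5^1 * 37^1*197^1*1657^1 *36011^( - 1 ) = 543504285/36011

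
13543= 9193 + 4350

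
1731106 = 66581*26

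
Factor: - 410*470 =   -  2^2*5^2*41^1 * 47^1 = - 192700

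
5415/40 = 135+ 3/8  =  135.38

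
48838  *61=2979118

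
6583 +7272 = 13855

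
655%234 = 187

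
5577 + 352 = 5929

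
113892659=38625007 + 75267652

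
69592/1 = 69592= 69592.00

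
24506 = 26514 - 2008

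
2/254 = 1/127=0.01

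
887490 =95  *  9342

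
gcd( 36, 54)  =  18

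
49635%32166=17469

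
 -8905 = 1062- 9967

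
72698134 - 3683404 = 69014730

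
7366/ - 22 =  - 335  +  2/11 = -  334.82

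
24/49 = 24/49 = 0.49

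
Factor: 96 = 2^5 * 3^1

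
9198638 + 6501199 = 15699837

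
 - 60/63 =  - 1 + 1/21=- 0.95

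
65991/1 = 65991 = 65991.00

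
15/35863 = 15/35863 = 0.00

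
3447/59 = 58 + 25/59 = 58.42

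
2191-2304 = - 113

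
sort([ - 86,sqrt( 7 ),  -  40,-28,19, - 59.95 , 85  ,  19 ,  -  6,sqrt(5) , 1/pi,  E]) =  [-86 ,-59.95,  -  40, -28, - 6, 1/pi,sqrt( 5), sqrt( 7) , E,19, 19, 85]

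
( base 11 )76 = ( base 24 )3b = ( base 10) 83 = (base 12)6B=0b1010011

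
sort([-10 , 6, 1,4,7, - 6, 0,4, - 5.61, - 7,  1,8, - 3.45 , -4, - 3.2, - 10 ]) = [ - 10 ,  -  10, - 7, - 6,-5.61, - 4 , - 3.45, - 3.2 , 0,1,1,  4 , 4, 6,7,8]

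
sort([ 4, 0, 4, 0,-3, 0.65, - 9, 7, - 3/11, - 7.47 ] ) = [-9,  -  7.47, - 3, - 3/11 , 0, 0 , 0.65 , 4,4,7] 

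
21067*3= 63201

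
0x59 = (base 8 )131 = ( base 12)75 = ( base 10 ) 89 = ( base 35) 2j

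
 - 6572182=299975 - 6872157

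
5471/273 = 5471/273 = 20.04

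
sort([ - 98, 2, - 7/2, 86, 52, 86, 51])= [- 98, - 7/2,2,51,52, 86, 86 ] 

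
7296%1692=528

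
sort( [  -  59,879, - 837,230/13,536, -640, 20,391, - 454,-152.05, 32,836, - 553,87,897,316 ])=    [ - 837, - 640,-553, - 454, - 152.05, - 59,230/13,20, 32,87,  316, 391,536,836, 879,  897]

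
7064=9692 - 2628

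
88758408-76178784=12579624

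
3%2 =1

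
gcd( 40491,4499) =4499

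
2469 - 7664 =-5195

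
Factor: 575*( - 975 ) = - 560625 =- 3^1*5^4*13^1*23^1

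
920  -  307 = 613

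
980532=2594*378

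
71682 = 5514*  13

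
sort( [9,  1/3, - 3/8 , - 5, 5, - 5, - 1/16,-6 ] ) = [ - 6,-5,-5, -3/8,  -  1/16, 1/3 , 5,9 ]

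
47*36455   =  1713385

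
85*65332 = 5553220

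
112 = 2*56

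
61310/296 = 207 + 19/148 = 207.13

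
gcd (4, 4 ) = 4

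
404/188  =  2 + 7/47 = 2.15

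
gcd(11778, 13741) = 1963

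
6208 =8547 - 2339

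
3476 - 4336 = -860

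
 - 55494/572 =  - 27747/286 = - 97.02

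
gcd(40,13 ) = 1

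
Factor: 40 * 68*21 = 2^5*3^1*5^1*7^1 * 17^1 = 57120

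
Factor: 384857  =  11^1 * 59^1*593^1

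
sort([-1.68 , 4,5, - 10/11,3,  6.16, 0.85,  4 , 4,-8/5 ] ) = [- 1.68, - 8/5, - 10/11,0.85,3,4,  4 , 4,5,6.16 ]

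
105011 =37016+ 67995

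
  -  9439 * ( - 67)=632413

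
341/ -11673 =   -  1 + 11332/11673 =- 0.03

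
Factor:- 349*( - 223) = 77827 = 223^1*349^1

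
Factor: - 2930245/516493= -5^1*67^1*8747^1 * 516493^ ( - 1)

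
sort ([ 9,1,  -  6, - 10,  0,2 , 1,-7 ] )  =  [ - 10,-7,-6,  0 , 1,1,2, 9]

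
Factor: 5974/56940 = 2987/28470=2^ ( - 1 )*3^ ( - 1 ) * 5^( - 1 )*13^( - 1 ) * 29^1*73^( -1)*103^1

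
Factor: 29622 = 2^1 * 3^1 * 4937^1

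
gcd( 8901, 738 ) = 9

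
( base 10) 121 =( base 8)171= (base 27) 4d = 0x79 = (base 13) 94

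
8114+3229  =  11343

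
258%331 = 258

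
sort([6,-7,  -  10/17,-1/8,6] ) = [ - 7, - 10/17, - 1/8 , 6,6] 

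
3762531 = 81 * 46451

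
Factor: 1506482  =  2^1*139^1 *5419^1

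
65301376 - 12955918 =52345458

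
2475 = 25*99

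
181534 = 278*653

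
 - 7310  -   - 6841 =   -  469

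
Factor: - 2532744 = - 2^3 * 3^2*29^1*1213^1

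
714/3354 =119/559 = 0.21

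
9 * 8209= 73881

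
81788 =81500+288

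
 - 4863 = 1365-6228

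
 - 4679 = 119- 4798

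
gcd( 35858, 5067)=1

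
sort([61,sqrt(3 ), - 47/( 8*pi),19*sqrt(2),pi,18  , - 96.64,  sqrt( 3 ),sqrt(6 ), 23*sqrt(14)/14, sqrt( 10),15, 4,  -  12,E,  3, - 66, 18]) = [ - 96.64, -66,  -  12, - 47/ ( 8*pi), sqrt( 3),sqrt( 3), sqrt( 6) , E,3,pi,sqrt (10), 4, 23*sqrt( 14 )/14, 15, 18 , 18,19*sqrt(2) , 61 ]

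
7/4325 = 7/4325 = 0.00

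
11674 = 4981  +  6693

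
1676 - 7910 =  - 6234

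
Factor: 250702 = 2^1*103^1* 1217^1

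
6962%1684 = 226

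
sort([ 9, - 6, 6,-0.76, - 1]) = [- 6,-1, - 0.76, 6,9]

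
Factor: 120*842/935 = 20208/187 = 2^4  *3^1*11^ ( - 1)*17^( - 1)*421^1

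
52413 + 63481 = 115894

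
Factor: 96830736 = 2^4*3^1 * 23^1*139^1*631^1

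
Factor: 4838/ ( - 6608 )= - 2^( - 3 )*7^( - 1)*41^1= - 41/56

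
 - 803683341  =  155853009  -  959536350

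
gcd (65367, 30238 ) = 1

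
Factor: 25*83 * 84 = 2^2 * 3^1 * 5^2*7^1*83^1 = 174300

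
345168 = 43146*8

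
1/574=1/574=0.00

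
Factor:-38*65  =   - 2^1*5^1*13^1*19^1 = - 2470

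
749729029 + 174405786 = 924134815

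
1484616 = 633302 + 851314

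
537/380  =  1 + 157/380 = 1.41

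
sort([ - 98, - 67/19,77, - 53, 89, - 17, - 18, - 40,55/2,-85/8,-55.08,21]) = [ - 98, - 55.08, - 53, - 40, - 18, -17, - 85/8, - 67/19,21, 55/2,  77,89 ]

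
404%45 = 44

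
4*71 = 284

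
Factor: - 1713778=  - 2^1*11^1*77899^1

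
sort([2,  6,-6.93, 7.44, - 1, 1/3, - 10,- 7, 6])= [ - 10, - 7, - 6.93, - 1,1/3,  2, 6,6,7.44] 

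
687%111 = 21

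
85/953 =85/953 = 0.09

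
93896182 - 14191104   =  79705078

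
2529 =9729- 7200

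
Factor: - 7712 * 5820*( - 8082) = 2^8*3^3* 5^1*97^1*241^1 * 449^1 = 362751194880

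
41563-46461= - 4898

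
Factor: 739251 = 3^2 *82139^1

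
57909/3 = 19303 = 19303.00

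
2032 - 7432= - 5400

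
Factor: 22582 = 2^1*7^1*1613^1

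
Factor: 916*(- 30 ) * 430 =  - 2^4*3^1*5^2*43^1 * 229^1 = - 11816400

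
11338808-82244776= -70905968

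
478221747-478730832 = -509085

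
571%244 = 83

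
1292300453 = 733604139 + 558696314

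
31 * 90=2790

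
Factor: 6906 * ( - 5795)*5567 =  - 222792843090 = - 2^1* 3^1*5^1*19^2*61^1*293^1*1151^1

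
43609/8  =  5451 + 1/8  =  5451.12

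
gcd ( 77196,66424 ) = 4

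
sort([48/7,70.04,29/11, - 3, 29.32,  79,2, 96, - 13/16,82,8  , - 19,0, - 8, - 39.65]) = [ - 39.65, - 19, -8, - 3, - 13/16,  0, 2, 29/11, 48/7, 8,29.32, 70.04, 79,82, 96 ] 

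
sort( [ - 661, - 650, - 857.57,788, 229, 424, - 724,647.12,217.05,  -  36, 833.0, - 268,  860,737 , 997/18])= [  -  857.57,-724,  -  661, - 650, - 268 , - 36 , 997/18,217.05, 229, 424,647.12,737,788, 833.0 , 860] 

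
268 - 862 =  - 594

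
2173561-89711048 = - 87537487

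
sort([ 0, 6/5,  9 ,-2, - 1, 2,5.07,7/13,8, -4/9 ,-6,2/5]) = [ - 6, - 2, - 1, - 4/9, 0,2/5,7/13,  6/5,2, 5.07, 8,9] 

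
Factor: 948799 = 948799^1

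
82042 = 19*4318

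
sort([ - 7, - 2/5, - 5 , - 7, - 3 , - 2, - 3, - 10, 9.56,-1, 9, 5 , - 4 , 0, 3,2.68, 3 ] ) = [ - 10,-7, - 7  , - 5, - 4, - 3, - 3,-2, - 1,  -  2/5 , 0, 2.68,3, 3  ,  5, 9, 9.56 ] 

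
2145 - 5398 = - 3253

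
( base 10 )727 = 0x2d7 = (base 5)10402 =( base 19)205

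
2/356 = 1/178 = 0.01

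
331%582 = 331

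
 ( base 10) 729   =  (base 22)1B3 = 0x2d9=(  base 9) 1000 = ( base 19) 207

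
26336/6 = 4389 + 1/3= 4389.33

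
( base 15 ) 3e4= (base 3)1012221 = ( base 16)379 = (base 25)1ae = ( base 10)889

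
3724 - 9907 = -6183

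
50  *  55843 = 2792150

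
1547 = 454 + 1093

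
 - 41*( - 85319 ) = 3498079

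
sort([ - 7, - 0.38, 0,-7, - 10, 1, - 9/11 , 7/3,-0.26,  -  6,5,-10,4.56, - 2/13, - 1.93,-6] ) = [ -10,-10, - 7 , - 7 , - 6, - 6, - 1.93,-9/11, - 0.38, - 0.26, - 2/13,0, 1, 7/3, 4.56, 5]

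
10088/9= 1120 + 8/9 =1120.89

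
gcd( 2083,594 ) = 1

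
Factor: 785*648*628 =2^5 * 3^4*5^1 * 157^2 = 319451040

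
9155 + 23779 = 32934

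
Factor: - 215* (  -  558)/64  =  59985/32= 2^(  -  5 )*3^2*5^1*  31^1*43^1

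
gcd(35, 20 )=5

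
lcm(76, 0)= 0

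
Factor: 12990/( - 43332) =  - 2^(-1 )*5^1*23^( - 1)*157^( - 1 )*433^1= -2165/7222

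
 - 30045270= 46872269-76917539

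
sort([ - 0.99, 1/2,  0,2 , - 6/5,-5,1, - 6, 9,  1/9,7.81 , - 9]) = [ - 9, - 6, - 5, - 6/5 , - 0.99,0,  1/9 , 1/2, 1, 2,7.81,9] 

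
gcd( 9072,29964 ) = 12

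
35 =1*35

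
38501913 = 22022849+16479064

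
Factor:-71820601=-71820601^1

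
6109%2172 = 1765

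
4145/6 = 690 + 5/6 = 690.83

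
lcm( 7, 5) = 35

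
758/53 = 758/53 = 14.30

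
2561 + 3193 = 5754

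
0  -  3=  -  3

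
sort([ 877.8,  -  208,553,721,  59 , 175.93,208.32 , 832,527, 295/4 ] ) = [-208,  59,295/4,  175.93,208.32,527,553, 721,832,877.8]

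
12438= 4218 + 8220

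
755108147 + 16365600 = 771473747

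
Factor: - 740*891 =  - 659340 = -2^2*3^4*5^1*11^1*37^1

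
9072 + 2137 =11209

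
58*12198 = 707484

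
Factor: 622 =2^1 * 311^1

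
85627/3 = 28542 + 1/3 = 28542.33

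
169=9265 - 9096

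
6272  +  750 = 7022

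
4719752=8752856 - 4033104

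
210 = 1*210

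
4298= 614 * 7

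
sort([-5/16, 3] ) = [ - 5/16, 3]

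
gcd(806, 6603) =31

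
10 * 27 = 270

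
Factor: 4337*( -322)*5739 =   -  2^1*3^1 * 7^1*23^1*1913^1*4337^1 = -  8014593846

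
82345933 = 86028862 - 3682929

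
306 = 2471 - 2165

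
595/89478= 595/89478 =0.01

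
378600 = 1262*300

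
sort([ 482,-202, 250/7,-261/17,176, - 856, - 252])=[ - 856, - 252,-202, - 261/17,250/7,176,482]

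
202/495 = 202/495 = 0.41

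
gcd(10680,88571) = 1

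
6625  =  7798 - 1173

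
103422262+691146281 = 794568543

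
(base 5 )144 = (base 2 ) 110001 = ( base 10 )49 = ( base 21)27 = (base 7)100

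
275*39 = 10725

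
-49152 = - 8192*6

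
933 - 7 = 926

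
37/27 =1 + 10/27 = 1.37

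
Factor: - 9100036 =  - 2^2 * 11^1*206819^1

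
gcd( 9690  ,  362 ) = 2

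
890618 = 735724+154894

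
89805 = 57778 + 32027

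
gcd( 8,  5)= 1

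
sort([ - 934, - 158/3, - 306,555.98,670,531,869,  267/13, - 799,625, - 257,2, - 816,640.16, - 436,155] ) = [ - 934, - 816,-799, - 436, - 306, - 257, - 158/3, 2 , 267/13,155,531,555.98,625,640.16 , 670,  869 ] 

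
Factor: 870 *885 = 769950 = 2^1*3^2*5^2*29^1 * 59^1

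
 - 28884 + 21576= - 7308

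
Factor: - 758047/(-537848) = 2^(-3 )*17^2*43^1 * 61^1*67231^(- 1)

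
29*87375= 2533875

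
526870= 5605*94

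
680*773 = 525640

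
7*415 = 2905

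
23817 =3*7939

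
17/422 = 17/422 = 0.04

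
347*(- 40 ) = -13880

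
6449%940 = 809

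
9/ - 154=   -  1  +  145/154 = - 0.06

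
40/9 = 4 + 4/9 = 4.44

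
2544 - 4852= -2308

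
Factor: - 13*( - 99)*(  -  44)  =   - 2^2*3^2*11^2*13^1 = -56628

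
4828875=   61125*79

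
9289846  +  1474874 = 10764720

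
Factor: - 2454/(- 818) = 3^1 = 3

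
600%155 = 135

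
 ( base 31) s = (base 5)103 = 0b11100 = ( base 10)28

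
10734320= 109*98480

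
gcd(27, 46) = 1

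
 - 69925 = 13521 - 83446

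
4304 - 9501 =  - 5197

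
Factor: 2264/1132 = 2 = 2^1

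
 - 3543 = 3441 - 6984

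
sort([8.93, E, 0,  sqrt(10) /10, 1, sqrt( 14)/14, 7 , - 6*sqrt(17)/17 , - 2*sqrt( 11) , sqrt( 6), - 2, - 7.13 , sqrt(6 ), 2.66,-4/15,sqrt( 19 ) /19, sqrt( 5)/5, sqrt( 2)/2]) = [-7.13, - 2*sqrt( 11 ), - 2,-6*sqrt(17)/17, - 4/15,0, sqrt( 19)/19,sqrt (14 )/14, sqrt( 10)/10, sqrt( 5) /5, sqrt( 2)/2, 1,  sqrt( 6 ),  sqrt( 6), 2.66, E,7, 8.93 ]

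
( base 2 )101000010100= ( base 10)2580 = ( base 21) 5hi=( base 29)31s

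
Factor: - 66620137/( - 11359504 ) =2^(-4) * 13^( - 2) * 19^1 * 4201^( - 1 )*3506323^1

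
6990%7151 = 6990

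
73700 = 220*335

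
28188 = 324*87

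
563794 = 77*7322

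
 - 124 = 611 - 735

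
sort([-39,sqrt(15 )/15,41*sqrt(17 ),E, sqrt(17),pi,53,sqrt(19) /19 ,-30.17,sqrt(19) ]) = [-39, - 30.17,sqrt( 19) /19,  sqrt( 15) /15, E,pi,sqrt(17 ),sqrt( 19 ),53,41*sqrt( 17)]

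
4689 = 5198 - 509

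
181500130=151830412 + 29669718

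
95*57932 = 5503540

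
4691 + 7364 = 12055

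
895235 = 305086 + 590149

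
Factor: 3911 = 3911^1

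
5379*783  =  4211757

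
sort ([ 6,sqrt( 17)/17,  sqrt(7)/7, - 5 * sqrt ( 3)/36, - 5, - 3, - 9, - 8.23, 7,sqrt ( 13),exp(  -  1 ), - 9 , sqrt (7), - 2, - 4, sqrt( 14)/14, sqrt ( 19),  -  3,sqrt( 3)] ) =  [-9, - 9,-8.23,-5,- 4,-3, - 3,-2,-5*sqrt( 3)/36, sqrt ( 17)/17, sqrt(14 )/14 , exp( - 1), sqrt( 7)/7,sqrt(3), sqrt ( 7), sqrt(13), sqrt(19), 6,7 ]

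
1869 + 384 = 2253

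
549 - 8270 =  - 7721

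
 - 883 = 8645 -9528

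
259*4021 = 1041439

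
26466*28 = 741048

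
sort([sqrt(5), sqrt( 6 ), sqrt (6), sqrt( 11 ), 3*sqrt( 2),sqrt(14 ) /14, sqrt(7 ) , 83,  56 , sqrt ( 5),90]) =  [ sqrt(14 )/14,sqrt(5 ),sqrt(5 ), sqrt( 6 ) , sqrt(6),sqrt(7),sqrt( 11 ),3*sqrt( 2 ),56, 83,90]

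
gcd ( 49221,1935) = 9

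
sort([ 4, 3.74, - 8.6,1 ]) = [ - 8.6,1, 3.74, 4] 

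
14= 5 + 9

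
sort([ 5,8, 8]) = [5,8,  8]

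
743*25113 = 18658959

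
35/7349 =35/7349  =  0.00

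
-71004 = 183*(-388) 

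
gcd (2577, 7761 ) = 3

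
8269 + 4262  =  12531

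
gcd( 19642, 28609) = 427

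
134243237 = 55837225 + 78406012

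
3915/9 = 435 = 435.00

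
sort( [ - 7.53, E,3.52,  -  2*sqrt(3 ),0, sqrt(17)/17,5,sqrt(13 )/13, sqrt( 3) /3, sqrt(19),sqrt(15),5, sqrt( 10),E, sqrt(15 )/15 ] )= [ - 7.53, - 2*sqrt(3), 0, sqrt( 17)/17, sqrt(15)/15,sqrt( 13)/13,sqrt( 3)/3, E, E,sqrt( 10),  3.52, sqrt(15), sqrt( 19),5,5]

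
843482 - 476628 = 366854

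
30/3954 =5/659=0.01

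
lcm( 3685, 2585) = 173195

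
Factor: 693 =3^2*7^1 * 11^1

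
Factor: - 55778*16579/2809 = -2^1*53^( - 2)*59^1*167^2*281^1 = - 924743462/2809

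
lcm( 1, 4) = 4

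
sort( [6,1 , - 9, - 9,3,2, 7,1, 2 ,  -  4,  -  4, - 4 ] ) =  [ - 9, - 9, - 4, - 4, - 4,  1,1, 2,2, 3,  6, 7] 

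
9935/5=1987  =  1987.00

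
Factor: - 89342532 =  - 2^2*3^2*419^1*5923^1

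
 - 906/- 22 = 41 + 2/11 = 41.18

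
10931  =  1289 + 9642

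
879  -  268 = 611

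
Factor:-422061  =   - 3^1*269^1*523^1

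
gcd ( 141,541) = 1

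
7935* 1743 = 13830705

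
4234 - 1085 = 3149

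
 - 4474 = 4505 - 8979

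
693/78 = 231/26= 8.88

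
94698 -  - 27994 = 122692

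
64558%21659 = 21240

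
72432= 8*9054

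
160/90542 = 80/45271 = 0.00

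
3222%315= 72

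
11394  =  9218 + 2176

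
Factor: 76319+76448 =152767= 152767^1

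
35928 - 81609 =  - 45681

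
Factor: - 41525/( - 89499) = 3^( - 1) * 5^2*11^1*151^1 * 29833^( - 1)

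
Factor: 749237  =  749237^1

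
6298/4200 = 3149/2100 = 1.50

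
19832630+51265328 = 71097958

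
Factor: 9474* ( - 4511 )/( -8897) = 42737214/8897 = 2^1*3^1*7^( - 1 )*13^1*31^( - 1) * 41^ ( - 1)*347^1*1579^1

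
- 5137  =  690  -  5827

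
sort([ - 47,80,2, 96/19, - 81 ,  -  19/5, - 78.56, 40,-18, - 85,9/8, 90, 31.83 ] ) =[ - 85 , - 81,  -  78.56, - 47,-18,-19/5, 9/8, 2, 96/19,31.83, 40, 80, 90]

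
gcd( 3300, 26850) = 150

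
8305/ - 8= - 1039 + 7/8 = - 1038.12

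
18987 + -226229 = -207242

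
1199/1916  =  1199/1916= 0.63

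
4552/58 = 2276/29  =  78.48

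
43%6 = 1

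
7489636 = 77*97268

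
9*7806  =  70254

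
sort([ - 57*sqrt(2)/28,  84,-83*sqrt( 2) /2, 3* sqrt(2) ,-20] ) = [ - 83 *sqrt( 2 )/2, - 20, - 57*sqrt( 2 ) /28, 3*sqrt(2),84 ]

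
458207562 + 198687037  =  656894599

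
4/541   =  4/541 = 0.01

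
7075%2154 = 613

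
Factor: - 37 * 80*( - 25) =2^4 * 5^3 * 37^1 = 74000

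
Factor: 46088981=877^1*52553^1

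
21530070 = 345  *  62406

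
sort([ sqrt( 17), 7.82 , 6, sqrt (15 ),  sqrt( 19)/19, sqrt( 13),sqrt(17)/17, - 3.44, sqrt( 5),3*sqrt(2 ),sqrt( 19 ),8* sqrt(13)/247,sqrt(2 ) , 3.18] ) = [ - 3.44,8*sqrt( 13)/247, sqrt( 19 ) /19 , sqrt( 17)/17, sqrt( 2),sqrt( 5),3.18, sqrt( 13), sqrt(15 ), sqrt(17 ), 3*sqrt (2) , sqrt( 19), 6 , 7.82]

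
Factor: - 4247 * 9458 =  - 40168126 = - 2^1*31^1 * 137^1*4729^1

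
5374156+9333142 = 14707298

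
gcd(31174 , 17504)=2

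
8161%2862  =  2437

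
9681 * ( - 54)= - 522774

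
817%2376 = 817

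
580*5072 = 2941760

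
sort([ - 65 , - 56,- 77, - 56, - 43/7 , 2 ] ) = [ - 77, - 65, - 56, - 56, - 43/7, 2]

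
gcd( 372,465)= 93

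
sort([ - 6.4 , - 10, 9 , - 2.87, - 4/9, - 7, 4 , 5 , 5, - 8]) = [-10, - 8, -7, - 6.4,- 2.87, - 4/9, 4, 5,  5 , 9]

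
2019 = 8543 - 6524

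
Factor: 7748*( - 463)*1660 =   -  5954957840 = - 2^4*5^1*13^1 * 83^1*149^1* 463^1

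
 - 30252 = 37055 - 67307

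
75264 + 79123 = 154387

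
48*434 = 20832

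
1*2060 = 2060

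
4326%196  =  14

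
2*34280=68560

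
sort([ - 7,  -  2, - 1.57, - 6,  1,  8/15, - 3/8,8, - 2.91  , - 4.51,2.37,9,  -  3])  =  [-7, - 6 , - 4.51, - 3 , - 2.91, - 2, - 1.57,-3/8,  8/15, 1 , 2.37,8, 9]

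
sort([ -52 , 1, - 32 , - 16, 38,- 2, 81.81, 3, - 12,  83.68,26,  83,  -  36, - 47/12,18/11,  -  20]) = [ - 52,  -  36,  -  32, - 20,  -  16, - 12, - 47/12,-2, 1,18/11,3, 26,38, 81.81, 83, 83.68] 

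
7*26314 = 184198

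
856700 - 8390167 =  - 7533467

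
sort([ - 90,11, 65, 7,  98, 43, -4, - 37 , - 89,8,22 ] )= [ - 90,-89, - 37, - 4,7, 8,11, 22,43,65, 98 ] 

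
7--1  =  8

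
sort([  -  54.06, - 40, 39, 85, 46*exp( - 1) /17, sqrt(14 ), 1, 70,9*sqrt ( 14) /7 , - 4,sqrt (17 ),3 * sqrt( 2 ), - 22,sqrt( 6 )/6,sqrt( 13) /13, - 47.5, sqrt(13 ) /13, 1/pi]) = [ - 54.06 , - 47.5, - 40, - 22, - 4, sqrt( 13)/13, sqrt( 13)/13, 1/pi, sqrt( 6 ) /6,46*exp( - 1 ) /17,1,  sqrt(14),sqrt( 17), 3 * sqrt( 2 ), 9*sqrt(14 ) /7 , 39, 70, 85]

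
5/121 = 5/121 = 0.04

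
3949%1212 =313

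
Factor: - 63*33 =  - 2079= - 3^3*7^1*11^1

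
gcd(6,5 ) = 1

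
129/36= 43/12= 3.58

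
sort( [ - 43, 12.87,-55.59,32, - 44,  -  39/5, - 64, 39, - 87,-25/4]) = [ - 87, - 64, - 55.59,-44, - 43,-39/5,-25/4, 12.87,32, 39 ]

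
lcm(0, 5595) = 0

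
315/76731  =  105/25577= 0.00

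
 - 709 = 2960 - 3669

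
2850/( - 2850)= - 1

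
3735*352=1314720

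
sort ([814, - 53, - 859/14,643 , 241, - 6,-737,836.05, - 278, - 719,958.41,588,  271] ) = [ - 737, - 719,-278, - 859/14, - 53 , - 6,241,271,588, 643, 814, 836.05 , 958.41] 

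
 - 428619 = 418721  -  847340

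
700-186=514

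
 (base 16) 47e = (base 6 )5154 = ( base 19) 33a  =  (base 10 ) 1150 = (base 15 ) 51a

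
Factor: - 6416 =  - 2^4*401^1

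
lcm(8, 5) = 40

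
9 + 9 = 18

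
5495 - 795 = 4700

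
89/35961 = 89/35961=0.00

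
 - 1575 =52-1627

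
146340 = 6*24390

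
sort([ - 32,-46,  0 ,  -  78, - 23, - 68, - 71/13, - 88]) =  [ - 88, - 78, - 68, - 46,-32, - 23,-71/13,  0] 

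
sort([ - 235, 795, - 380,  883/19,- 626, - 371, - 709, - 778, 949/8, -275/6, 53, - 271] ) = [ - 778, - 709,  -  626,  -  380, - 371,-271, - 235, - 275/6, 883/19, 53,  949/8, 795]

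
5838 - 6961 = -1123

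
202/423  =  202/423=0.48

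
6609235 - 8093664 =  - 1484429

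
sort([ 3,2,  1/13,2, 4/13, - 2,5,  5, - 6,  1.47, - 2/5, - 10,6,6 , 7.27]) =[ - 10, - 6, - 2, - 2/5, 1/13, 4/13, 1.47,2,2,  3, 5, 5, 6,6, 7.27] 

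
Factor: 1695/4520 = 3/8 = 2^ ( - 3 )*3^1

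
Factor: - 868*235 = -2^2 * 5^1*7^1*31^1 * 47^1 = - 203980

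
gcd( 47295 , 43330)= 5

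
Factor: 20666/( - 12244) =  - 2^( - 1 ) * 3061^(-1 )*10333^1 =- 10333/6122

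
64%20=4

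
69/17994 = 23/5998 = 0.00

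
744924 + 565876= 1310800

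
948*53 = 50244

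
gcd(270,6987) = 3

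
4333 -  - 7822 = 12155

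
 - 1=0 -1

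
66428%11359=9633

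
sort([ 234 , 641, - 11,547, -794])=[ - 794,  -  11,234,547 , 641]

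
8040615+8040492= 16081107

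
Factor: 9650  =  2^1*5^2 * 193^1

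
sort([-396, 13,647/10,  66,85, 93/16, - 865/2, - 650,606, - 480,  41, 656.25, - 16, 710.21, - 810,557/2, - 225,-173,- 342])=[ - 810,-650, - 480,-865/2, - 396, - 342, - 225,  -  173,  -  16,93/16,13,41,647/10, 66,85,557/2,606, 656.25,710.21]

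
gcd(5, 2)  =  1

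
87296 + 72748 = 160044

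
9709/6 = 9709/6=1618.17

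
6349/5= 1269 + 4/5 = 1269.80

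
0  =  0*285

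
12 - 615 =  - 603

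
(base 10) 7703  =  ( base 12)455b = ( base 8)17027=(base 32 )7gn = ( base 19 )1268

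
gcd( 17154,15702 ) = 6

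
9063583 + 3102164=12165747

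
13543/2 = 13543/2 = 6771.50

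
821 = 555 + 266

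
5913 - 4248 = 1665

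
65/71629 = 65/71629 = 0.00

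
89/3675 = 89/3675 = 0.02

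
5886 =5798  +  88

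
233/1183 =233/1183 =0.20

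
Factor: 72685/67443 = 3^ ( -1 )*5^1 * 14537^1 * 22481^(-1 ) 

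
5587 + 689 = 6276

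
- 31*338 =- 10478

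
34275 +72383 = 106658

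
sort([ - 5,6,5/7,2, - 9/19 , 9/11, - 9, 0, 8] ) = [ - 9,-5,  -  9/19  ,  0,5/7,9/11  ,  2, 6,8 ] 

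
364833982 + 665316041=1030150023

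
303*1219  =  369357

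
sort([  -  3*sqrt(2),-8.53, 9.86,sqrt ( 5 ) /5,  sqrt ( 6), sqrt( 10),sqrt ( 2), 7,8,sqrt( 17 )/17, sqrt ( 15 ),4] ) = [ - 8.53,-3*sqrt( 2),sqrt (17 )/17, sqrt(5 )/5,sqrt(2),sqrt(6 ), sqrt ( 10), sqrt( 15) , 4,7,8, 9.86 ]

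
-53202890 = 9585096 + - 62787986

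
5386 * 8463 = 45581718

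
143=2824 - 2681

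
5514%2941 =2573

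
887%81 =77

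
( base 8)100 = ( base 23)2I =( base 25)2e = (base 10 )64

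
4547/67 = 67  +  58/67 = 67.87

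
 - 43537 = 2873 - 46410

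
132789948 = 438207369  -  305417421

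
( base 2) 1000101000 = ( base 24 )N0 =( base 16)228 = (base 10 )552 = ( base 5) 4202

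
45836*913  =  41848268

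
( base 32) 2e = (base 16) 4E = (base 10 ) 78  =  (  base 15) 53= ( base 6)210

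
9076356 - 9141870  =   - 65514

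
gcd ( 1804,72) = 4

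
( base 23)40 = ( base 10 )92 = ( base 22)44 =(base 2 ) 1011100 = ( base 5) 332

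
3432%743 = 460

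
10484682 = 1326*7907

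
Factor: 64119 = 3^1*11^1*29^1*67^1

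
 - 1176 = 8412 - 9588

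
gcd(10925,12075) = 575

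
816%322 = 172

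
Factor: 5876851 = 479^1 * 12269^1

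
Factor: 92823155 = 5^1*18564631^1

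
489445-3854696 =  - 3365251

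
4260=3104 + 1156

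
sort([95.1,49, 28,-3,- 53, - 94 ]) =[-94 , - 53, - 3,28, 49,95.1]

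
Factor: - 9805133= -13^1*754241^1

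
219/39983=219/39983 = 0.01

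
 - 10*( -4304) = 43040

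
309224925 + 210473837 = 519698762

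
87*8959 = 779433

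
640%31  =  20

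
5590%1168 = 918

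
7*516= 3612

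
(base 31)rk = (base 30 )SH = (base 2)1101011001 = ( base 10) 857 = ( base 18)2BB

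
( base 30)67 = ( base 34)5H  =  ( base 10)187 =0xbb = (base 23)83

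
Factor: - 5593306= -2^1*17^2*9677^1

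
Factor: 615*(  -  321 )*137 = -27045855 = - 3^2 * 5^1 * 41^1*107^1*137^1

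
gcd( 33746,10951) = 47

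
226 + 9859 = 10085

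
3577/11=325 + 2/11 = 325.18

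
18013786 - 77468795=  - 59455009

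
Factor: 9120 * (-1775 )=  - 2^5*  3^1*5^3*19^1* 71^1 =- 16188000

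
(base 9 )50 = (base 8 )55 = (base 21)23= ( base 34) 1b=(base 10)45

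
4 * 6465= 25860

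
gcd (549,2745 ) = 549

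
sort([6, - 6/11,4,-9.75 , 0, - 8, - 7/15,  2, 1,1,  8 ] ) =[-9.75, - 8, - 6/11,  -  7/15,0, 1,1,  2,4, 6,8]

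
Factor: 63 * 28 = 1764 = 2^2*3^2*7^2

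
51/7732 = 51/7732= 0.01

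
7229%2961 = 1307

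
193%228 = 193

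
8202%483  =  474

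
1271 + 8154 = 9425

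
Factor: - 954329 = -17^1*73^1*769^1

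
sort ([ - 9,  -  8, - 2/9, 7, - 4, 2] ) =[ - 9, - 8,-4, - 2/9,  2 , 7]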